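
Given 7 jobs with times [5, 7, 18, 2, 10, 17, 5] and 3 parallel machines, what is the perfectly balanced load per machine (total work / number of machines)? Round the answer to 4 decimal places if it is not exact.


Total processing time = 5 + 7 + 18 + 2 + 10 + 17 + 5 = 64
Number of machines = 3
Ideal balanced load = 64 / 3 = 21.3333

21.3333


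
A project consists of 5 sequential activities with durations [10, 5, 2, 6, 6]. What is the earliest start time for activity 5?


Activity 5 starts after activities 1 through 4 complete.
Predecessor durations: [10, 5, 2, 6]
ES = 10 + 5 + 2 + 6 = 23

23


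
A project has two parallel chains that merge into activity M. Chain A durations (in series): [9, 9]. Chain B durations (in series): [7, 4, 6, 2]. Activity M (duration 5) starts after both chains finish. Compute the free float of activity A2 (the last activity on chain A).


ES(A2) = sum of predecessors on chain A = 9
EF(A2) = ES + duration = 9 + 9 = 18
Successor of A2 is M. ES(M) = max(sum(A), sum(B)) = max(18, 19) = 19
Free float = ES(successor) - EF(current) = 19 - 18 = 1

1


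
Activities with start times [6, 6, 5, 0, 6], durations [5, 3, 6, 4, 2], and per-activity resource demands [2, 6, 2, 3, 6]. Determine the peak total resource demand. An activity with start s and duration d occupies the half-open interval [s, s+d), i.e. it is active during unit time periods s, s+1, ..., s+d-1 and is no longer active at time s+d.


Each activity i is active on [start_i, start_i + duration_i).
Compute total resource usage per time slot:
  t=0: active resources = [3], total = 3
  t=1: active resources = [3], total = 3
  t=2: active resources = [3], total = 3
  t=3: active resources = [3], total = 3
  t=4: active resources = [], total = 0
  t=5: active resources = [2], total = 2
  t=6: active resources = [2, 6, 2, 6], total = 16
  t=7: active resources = [2, 6, 2, 6], total = 16
  t=8: active resources = [2, 6, 2], total = 10
  t=9: active resources = [2, 2], total = 4
  t=10: active resources = [2, 2], total = 4
Peak resource demand = 16

16


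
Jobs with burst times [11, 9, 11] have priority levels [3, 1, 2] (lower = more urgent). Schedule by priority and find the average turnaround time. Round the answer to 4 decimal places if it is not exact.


Sort by priority (ascending = highest first):
Order: [(1, 9), (2, 11), (3, 11)]
Completion times:
  Priority 1, burst=9, C=9
  Priority 2, burst=11, C=20
  Priority 3, burst=11, C=31
Average turnaround = 60/3 = 20.0

20.0


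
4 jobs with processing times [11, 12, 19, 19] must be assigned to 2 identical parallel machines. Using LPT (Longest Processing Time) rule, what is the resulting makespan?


Sort jobs in decreasing order (LPT): [19, 19, 12, 11]
Assign each job to the least loaded machine:
  Machine 1: jobs [19, 12], load = 31
  Machine 2: jobs [19, 11], load = 30
Makespan = max load = 31

31


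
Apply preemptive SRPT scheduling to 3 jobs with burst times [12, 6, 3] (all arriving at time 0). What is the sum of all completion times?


Since all jobs arrive at t=0, SRPT equals SPT ordering.
SPT order: [3, 6, 12]
Completion times:
  Job 1: p=3, C=3
  Job 2: p=6, C=9
  Job 3: p=12, C=21
Total completion time = 3 + 9 + 21 = 33

33


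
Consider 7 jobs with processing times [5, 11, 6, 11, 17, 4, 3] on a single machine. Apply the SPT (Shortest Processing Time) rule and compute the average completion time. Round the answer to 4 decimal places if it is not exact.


Sort jobs by processing time (SPT order): [3, 4, 5, 6, 11, 11, 17]
Compute completion times sequentially:
  Job 1: processing = 3, completes at 3
  Job 2: processing = 4, completes at 7
  Job 3: processing = 5, completes at 12
  Job 4: processing = 6, completes at 18
  Job 5: processing = 11, completes at 29
  Job 6: processing = 11, completes at 40
  Job 7: processing = 17, completes at 57
Sum of completion times = 166
Average completion time = 166/7 = 23.7143

23.7143


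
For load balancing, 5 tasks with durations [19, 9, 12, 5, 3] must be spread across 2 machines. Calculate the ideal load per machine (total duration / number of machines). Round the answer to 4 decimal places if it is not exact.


Total processing time = 19 + 9 + 12 + 5 + 3 = 48
Number of machines = 2
Ideal balanced load = 48 / 2 = 24.0

24.0


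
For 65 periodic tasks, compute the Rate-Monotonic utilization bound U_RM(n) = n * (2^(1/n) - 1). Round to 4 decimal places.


Compute 2^(1/65) = 1.0107208638
Subtract 1: 1.0107208638 - 1 = 0.0107208638
Multiply by n: 65 * 0.0107208638 = 0.6968561470
Round to 4 dp: 0.6969

0.6969


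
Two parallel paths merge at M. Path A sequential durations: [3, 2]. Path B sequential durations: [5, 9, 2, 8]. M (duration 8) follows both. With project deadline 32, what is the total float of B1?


Forward pass: ES(B1) = sum of predecessors on chain B = 0
EF = ES + duration = 0 + 5 = 5
Backward pass: LF(M) = deadline = 32; LS(M) = 32 - 8 = 24
LF(B1) = LS(M) - sum(successors on chain B) = 24 - 19 = 5
LS = LF - duration = 5 - 5 = 0
Total float = LS - ES = 0 - 0 = 0

0


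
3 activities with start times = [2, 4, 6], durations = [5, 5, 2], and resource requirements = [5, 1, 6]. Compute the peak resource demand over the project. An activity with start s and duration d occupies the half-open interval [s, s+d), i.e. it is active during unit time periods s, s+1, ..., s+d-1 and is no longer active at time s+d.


Each activity i is active on [start_i, start_i + duration_i).
Compute total resource usage per time slot:
  t=0: active resources = [], total = 0
  t=1: active resources = [], total = 0
  t=2: active resources = [5], total = 5
  t=3: active resources = [5], total = 5
  t=4: active resources = [5, 1], total = 6
  t=5: active resources = [5, 1], total = 6
  t=6: active resources = [5, 1, 6], total = 12
  t=7: active resources = [1, 6], total = 7
  t=8: active resources = [1], total = 1
Peak resource demand = 12

12


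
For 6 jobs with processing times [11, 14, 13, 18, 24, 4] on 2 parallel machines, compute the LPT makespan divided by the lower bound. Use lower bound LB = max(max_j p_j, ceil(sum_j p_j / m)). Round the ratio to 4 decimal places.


LPT order: [24, 18, 14, 13, 11, 4]
Machine loads after assignment: [41, 43]
LPT makespan = 43
Lower bound = max(max_job, ceil(total/2)) = max(24, 42) = 42
Ratio = 43 / 42 = 1.0238

1.0238


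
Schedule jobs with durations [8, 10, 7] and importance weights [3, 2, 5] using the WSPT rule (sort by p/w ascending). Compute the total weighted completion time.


Compute p/w ratios and sort ascending (WSPT): [(7, 5), (8, 3), (10, 2)]
Compute weighted completion times:
  Job (p=7,w=5): C=7, w*C=5*7=35
  Job (p=8,w=3): C=15, w*C=3*15=45
  Job (p=10,w=2): C=25, w*C=2*25=50
Total weighted completion time = 130

130


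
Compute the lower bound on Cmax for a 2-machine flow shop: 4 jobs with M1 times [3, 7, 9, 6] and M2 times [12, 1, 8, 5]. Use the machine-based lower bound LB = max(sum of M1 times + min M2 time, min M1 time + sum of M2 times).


LB1 = sum(M1 times) + min(M2 times) = 25 + 1 = 26
LB2 = min(M1 times) + sum(M2 times) = 3 + 26 = 29
Lower bound = max(LB1, LB2) = max(26, 29) = 29

29


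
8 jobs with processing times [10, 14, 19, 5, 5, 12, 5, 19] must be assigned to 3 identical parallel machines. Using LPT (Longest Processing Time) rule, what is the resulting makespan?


Sort jobs in decreasing order (LPT): [19, 19, 14, 12, 10, 5, 5, 5]
Assign each job to the least loaded machine:
  Machine 1: jobs [19, 10], load = 29
  Machine 2: jobs [19, 5, 5], load = 29
  Machine 3: jobs [14, 12, 5], load = 31
Makespan = max load = 31

31


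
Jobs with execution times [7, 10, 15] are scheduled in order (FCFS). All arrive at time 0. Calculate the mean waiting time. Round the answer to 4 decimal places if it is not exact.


FCFS order (as given): [7, 10, 15]
Waiting times:
  Job 1: wait = 0
  Job 2: wait = 7
  Job 3: wait = 17
Sum of waiting times = 24
Average waiting time = 24/3 = 8.0

8.0


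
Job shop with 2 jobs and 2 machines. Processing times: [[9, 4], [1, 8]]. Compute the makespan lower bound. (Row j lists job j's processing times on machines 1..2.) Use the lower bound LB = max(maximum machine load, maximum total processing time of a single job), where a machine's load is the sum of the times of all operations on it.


Machine loads:
  Machine 1: 9 + 1 = 10
  Machine 2: 4 + 8 = 12
Max machine load = 12
Job totals:
  Job 1: 13
  Job 2: 9
Max job total = 13
Lower bound = max(12, 13) = 13

13


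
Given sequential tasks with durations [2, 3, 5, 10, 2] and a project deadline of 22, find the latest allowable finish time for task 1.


LF(activity 1) = deadline - sum of successor durations
Successors: activities 2 through 5 with durations [3, 5, 10, 2]
Sum of successor durations = 20
LF = 22 - 20 = 2

2


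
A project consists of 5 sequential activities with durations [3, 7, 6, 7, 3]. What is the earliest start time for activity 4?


Activity 4 starts after activities 1 through 3 complete.
Predecessor durations: [3, 7, 6]
ES = 3 + 7 + 6 = 16

16


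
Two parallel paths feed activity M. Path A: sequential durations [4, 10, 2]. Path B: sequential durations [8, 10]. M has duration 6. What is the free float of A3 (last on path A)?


ES(A3) = sum of predecessors on chain A = 14
EF(A3) = ES + duration = 14 + 2 = 16
Successor of A3 is M. ES(M) = max(sum(A), sum(B)) = max(16, 18) = 18
Free float = ES(successor) - EF(current) = 18 - 16 = 2

2


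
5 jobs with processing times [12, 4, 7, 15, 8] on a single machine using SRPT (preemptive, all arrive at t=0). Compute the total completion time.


Since all jobs arrive at t=0, SRPT equals SPT ordering.
SPT order: [4, 7, 8, 12, 15]
Completion times:
  Job 1: p=4, C=4
  Job 2: p=7, C=11
  Job 3: p=8, C=19
  Job 4: p=12, C=31
  Job 5: p=15, C=46
Total completion time = 4 + 11 + 19 + 31 + 46 = 111

111


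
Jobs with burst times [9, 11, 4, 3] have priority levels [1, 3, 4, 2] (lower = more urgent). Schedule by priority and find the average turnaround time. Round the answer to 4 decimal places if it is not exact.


Sort by priority (ascending = highest first):
Order: [(1, 9), (2, 3), (3, 11), (4, 4)]
Completion times:
  Priority 1, burst=9, C=9
  Priority 2, burst=3, C=12
  Priority 3, burst=11, C=23
  Priority 4, burst=4, C=27
Average turnaround = 71/4 = 17.75

17.75


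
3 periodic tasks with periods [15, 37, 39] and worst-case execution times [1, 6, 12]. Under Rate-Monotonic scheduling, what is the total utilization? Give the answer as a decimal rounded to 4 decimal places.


Compute individual utilizations (exact fractions):
  Task 1: C/T = 1/15 (approx. 0.0667)
  Task 2: C/T = 6/37 (approx. 0.1622)
  Task 3: C/T = 12/39 = 4/13 (approx. 0.3077)
Total utilization U = 1/15 + 6/37 + 4/13 = 3871/7215
Rounded to 4 decimal places: U = 0.5365
RM (Liu & Layland) bound for 3 tasks = 0.779763; compare with U = 3871/7215 (approx. 0.536521)
U <= bound, so schedulable by RM sufficient condition.

0.5365


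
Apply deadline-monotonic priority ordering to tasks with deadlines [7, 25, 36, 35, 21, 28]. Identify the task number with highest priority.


Sort tasks by relative deadline (ascending):
  Task 1: deadline = 7
  Task 5: deadline = 21
  Task 2: deadline = 25
  Task 6: deadline = 28
  Task 4: deadline = 35
  Task 3: deadline = 36
Priority order (highest first): [1, 5, 2, 6, 4, 3]
Highest priority task = 1

1


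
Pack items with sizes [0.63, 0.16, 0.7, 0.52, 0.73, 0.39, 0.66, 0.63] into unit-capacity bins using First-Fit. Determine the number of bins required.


Place items sequentially using First-Fit:
  Item 0.63 -> new Bin 1
  Item 0.16 -> Bin 1 (now 0.79)
  Item 0.7 -> new Bin 2
  Item 0.52 -> new Bin 3
  Item 0.73 -> new Bin 4
  Item 0.39 -> Bin 3 (now 0.91)
  Item 0.66 -> new Bin 5
  Item 0.63 -> new Bin 6
Total bins used = 6

6


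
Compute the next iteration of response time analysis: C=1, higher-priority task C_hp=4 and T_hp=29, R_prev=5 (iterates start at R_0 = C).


R_next = C + ceil(R_prev / T_hp) * C_hp
ceil(5 / 29) = ceil(0.1724) = 1
Interference = 1 * 4 = 4
R_next = 1 + 4 = 5
R_next = R_prev, so the iteration has converged (response time = 5).

5


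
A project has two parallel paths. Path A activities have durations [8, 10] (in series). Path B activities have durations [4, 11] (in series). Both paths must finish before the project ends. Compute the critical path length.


Path A total = 8 + 10 = 18
Path B total = 4 + 11 = 15
Critical path = longest path = max(18, 15) = 18

18


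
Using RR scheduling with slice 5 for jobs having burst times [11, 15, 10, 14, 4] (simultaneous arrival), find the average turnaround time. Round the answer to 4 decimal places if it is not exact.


Time quantum = 5
Execution trace:
  J1 runs 5 units, time = 5
  J2 runs 5 units, time = 10
  J3 runs 5 units, time = 15
  J4 runs 5 units, time = 20
  J5 runs 4 units, time = 24
  J1 runs 5 units, time = 29
  J2 runs 5 units, time = 34
  J3 runs 5 units, time = 39
  J4 runs 5 units, time = 44
  J1 runs 1 units, time = 45
  J2 runs 5 units, time = 50
  J4 runs 4 units, time = 54
Finish times: [45, 50, 39, 54, 24]
Average turnaround = 212/5 = 42.4

42.4


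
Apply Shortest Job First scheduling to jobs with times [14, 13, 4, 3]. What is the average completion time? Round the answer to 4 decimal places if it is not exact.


SJF order (ascending): [3, 4, 13, 14]
Completion times:
  Job 1: burst=3, C=3
  Job 2: burst=4, C=7
  Job 3: burst=13, C=20
  Job 4: burst=14, C=34
Average completion = 64/4 = 16.0

16.0


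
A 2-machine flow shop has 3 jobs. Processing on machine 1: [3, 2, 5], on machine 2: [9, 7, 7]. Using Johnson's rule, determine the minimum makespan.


Apply Johnson's rule:
  Group 1 (a <= b): [(2, 2, 7), (1, 3, 9), (3, 5, 7)]
  Group 2 (a > b): []
Optimal job order: [2, 1, 3]
Schedule:
  Job 2: M1 done at 2, M2 done at 9
  Job 1: M1 done at 5, M2 done at 18
  Job 3: M1 done at 10, M2 done at 25
Makespan = 25

25


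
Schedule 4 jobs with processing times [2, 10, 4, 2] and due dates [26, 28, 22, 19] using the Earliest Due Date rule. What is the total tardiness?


Sort by due date (EDD order): [(2, 19), (4, 22), (2, 26), (10, 28)]
Compute completion times and tardiness:
  Job 1: p=2, d=19, C=2, tardiness=max(0,2-19)=0
  Job 2: p=4, d=22, C=6, tardiness=max(0,6-22)=0
  Job 3: p=2, d=26, C=8, tardiness=max(0,8-26)=0
  Job 4: p=10, d=28, C=18, tardiness=max(0,18-28)=0
Total tardiness = 0

0


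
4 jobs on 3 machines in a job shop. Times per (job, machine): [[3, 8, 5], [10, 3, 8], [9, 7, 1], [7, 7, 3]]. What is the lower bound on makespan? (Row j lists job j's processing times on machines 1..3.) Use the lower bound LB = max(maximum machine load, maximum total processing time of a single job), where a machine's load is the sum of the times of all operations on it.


Machine loads:
  Machine 1: 3 + 10 + 9 + 7 = 29
  Machine 2: 8 + 3 + 7 + 7 = 25
  Machine 3: 5 + 8 + 1 + 3 = 17
Max machine load = 29
Job totals:
  Job 1: 16
  Job 2: 21
  Job 3: 17
  Job 4: 17
Max job total = 21
Lower bound = max(29, 21) = 29

29


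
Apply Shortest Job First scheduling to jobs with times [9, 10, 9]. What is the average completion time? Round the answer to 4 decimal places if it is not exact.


SJF order (ascending): [9, 9, 10]
Completion times:
  Job 1: burst=9, C=9
  Job 2: burst=9, C=18
  Job 3: burst=10, C=28
Average completion = 55/3 = 18.3333

18.3333


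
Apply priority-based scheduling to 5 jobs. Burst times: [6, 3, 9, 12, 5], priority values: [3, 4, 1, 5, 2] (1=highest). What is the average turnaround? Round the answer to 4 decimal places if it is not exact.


Sort by priority (ascending = highest first):
Order: [(1, 9), (2, 5), (3, 6), (4, 3), (5, 12)]
Completion times:
  Priority 1, burst=9, C=9
  Priority 2, burst=5, C=14
  Priority 3, burst=6, C=20
  Priority 4, burst=3, C=23
  Priority 5, burst=12, C=35
Average turnaround = 101/5 = 20.2

20.2


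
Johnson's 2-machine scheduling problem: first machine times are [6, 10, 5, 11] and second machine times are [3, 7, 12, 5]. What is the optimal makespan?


Apply Johnson's rule:
  Group 1 (a <= b): [(3, 5, 12)]
  Group 2 (a > b): [(2, 10, 7), (4, 11, 5), (1, 6, 3)]
Optimal job order: [3, 2, 4, 1]
Schedule:
  Job 3: M1 done at 5, M2 done at 17
  Job 2: M1 done at 15, M2 done at 24
  Job 4: M1 done at 26, M2 done at 31
  Job 1: M1 done at 32, M2 done at 35
Makespan = 35

35


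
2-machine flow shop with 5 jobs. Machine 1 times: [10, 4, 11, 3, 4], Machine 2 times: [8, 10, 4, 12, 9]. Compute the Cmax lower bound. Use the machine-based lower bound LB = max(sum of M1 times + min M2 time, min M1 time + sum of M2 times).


LB1 = sum(M1 times) + min(M2 times) = 32 + 4 = 36
LB2 = min(M1 times) + sum(M2 times) = 3 + 43 = 46
Lower bound = max(LB1, LB2) = max(36, 46) = 46

46


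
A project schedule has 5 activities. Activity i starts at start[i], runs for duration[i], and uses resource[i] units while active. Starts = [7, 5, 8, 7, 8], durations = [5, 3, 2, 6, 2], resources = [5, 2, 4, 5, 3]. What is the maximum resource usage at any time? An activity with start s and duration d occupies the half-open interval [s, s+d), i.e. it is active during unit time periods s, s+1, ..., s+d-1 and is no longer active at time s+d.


Each activity i is active on [start_i, start_i + duration_i).
Compute total resource usage per time slot:
  t=0: active resources = [], total = 0
  t=1: active resources = [], total = 0
  t=2: active resources = [], total = 0
  t=3: active resources = [], total = 0
  t=4: active resources = [], total = 0
  t=5: active resources = [2], total = 2
  t=6: active resources = [2], total = 2
  t=7: active resources = [5, 2, 5], total = 12
  t=8: active resources = [5, 4, 5, 3], total = 17
  t=9: active resources = [5, 4, 5, 3], total = 17
  t=10: active resources = [5, 5], total = 10
  t=11: active resources = [5, 5], total = 10
  t=12: active resources = [5], total = 5
Peak resource demand = 17

17


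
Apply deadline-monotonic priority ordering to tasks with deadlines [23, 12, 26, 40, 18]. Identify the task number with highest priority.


Sort tasks by relative deadline (ascending):
  Task 2: deadline = 12
  Task 5: deadline = 18
  Task 1: deadline = 23
  Task 3: deadline = 26
  Task 4: deadline = 40
Priority order (highest first): [2, 5, 1, 3, 4]
Highest priority task = 2

2


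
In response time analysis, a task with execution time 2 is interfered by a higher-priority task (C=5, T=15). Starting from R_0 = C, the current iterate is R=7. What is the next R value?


R_next = C + ceil(R_prev / T_hp) * C_hp
ceil(7 / 15) = ceil(0.4667) = 1
Interference = 1 * 5 = 5
R_next = 2 + 5 = 7
R_next = R_prev, so the iteration has converged (response time = 7).

7


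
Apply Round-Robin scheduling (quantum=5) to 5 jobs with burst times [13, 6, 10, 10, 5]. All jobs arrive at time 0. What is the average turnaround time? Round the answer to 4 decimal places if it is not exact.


Time quantum = 5
Execution trace:
  J1 runs 5 units, time = 5
  J2 runs 5 units, time = 10
  J3 runs 5 units, time = 15
  J4 runs 5 units, time = 20
  J5 runs 5 units, time = 25
  J1 runs 5 units, time = 30
  J2 runs 1 units, time = 31
  J3 runs 5 units, time = 36
  J4 runs 5 units, time = 41
  J1 runs 3 units, time = 44
Finish times: [44, 31, 36, 41, 25]
Average turnaround = 177/5 = 35.4

35.4


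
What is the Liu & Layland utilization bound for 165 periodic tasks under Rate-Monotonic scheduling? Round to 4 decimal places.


Compute 2^(1/165) = 1.0042097281
Subtract 1: 1.0042097281 - 1 = 0.0042097281
Multiply by n: 165 * 0.0042097281 = 0.6946051365
Round to 4 dp: 0.6946

0.6946


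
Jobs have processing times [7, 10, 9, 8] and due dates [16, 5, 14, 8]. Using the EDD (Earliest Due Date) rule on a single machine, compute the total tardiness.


Sort by due date (EDD order): [(10, 5), (8, 8), (9, 14), (7, 16)]
Compute completion times and tardiness:
  Job 1: p=10, d=5, C=10, tardiness=max(0,10-5)=5
  Job 2: p=8, d=8, C=18, tardiness=max(0,18-8)=10
  Job 3: p=9, d=14, C=27, tardiness=max(0,27-14)=13
  Job 4: p=7, d=16, C=34, tardiness=max(0,34-16)=18
Total tardiness = 46

46


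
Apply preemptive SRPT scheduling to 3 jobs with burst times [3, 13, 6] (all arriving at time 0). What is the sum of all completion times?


Since all jobs arrive at t=0, SRPT equals SPT ordering.
SPT order: [3, 6, 13]
Completion times:
  Job 1: p=3, C=3
  Job 2: p=6, C=9
  Job 3: p=13, C=22
Total completion time = 3 + 9 + 22 = 34

34


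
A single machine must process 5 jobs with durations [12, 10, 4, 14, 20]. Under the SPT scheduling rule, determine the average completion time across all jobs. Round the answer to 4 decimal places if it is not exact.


Sort jobs by processing time (SPT order): [4, 10, 12, 14, 20]
Compute completion times sequentially:
  Job 1: processing = 4, completes at 4
  Job 2: processing = 10, completes at 14
  Job 3: processing = 12, completes at 26
  Job 4: processing = 14, completes at 40
  Job 5: processing = 20, completes at 60
Sum of completion times = 144
Average completion time = 144/5 = 28.8

28.8


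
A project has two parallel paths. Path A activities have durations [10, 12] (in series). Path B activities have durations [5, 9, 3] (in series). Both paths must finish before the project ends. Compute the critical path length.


Path A total = 10 + 12 = 22
Path B total = 5 + 9 + 3 = 17
Critical path = longest path = max(22, 17) = 22

22


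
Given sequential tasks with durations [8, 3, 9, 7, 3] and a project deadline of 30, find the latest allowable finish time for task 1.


LF(activity 1) = deadline - sum of successor durations
Successors: activities 2 through 5 with durations [3, 9, 7, 3]
Sum of successor durations = 22
LF = 30 - 22 = 8

8


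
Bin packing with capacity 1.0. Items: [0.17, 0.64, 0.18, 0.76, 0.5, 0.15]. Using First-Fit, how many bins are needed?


Place items sequentially using First-Fit:
  Item 0.17 -> new Bin 1
  Item 0.64 -> Bin 1 (now 0.81)
  Item 0.18 -> Bin 1 (now 0.99)
  Item 0.76 -> new Bin 2
  Item 0.5 -> new Bin 3
  Item 0.15 -> Bin 2 (now 0.91)
Total bins used = 3

3


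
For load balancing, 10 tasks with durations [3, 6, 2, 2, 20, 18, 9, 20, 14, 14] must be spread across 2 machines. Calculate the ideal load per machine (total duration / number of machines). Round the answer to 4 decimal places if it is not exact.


Total processing time = 3 + 6 + 2 + 2 + 20 + 18 + 9 + 20 + 14 + 14 = 108
Number of machines = 2
Ideal balanced load = 108 / 2 = 54.0

54.0


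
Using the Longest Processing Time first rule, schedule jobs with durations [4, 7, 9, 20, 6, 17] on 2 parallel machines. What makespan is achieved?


Sort jobs in decreasing order (LPT): [20, 17, 9, 7, 6, 4]
Assign each job to the least loaded machine:
  Machine 1: jobs [20, 7, 4], load = 31
  Machine 2: jobs [17, 9, 6], load = 32
Makespan = max load = 32

32


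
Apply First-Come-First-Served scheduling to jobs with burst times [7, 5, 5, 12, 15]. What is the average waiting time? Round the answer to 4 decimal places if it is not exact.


FCFS order (as given): [7, 5, 5, 12, 15]
Waiting times:
  Job 1: wait = 0
  Job 2: wait = 7
  Job 3: wait = 12
  Job 4: wait = 17
  Job 5: wait = 29
Sum of waiting times = 65
Average waiting time = 65/5 = 13.0

13.0


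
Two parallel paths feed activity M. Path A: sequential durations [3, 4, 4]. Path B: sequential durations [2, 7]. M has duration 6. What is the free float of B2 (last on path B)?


ES(B2) = sum of predecessors on chain B = 2
EF(B2) = ES + duration = 2 + 7 = 9
Successor of B2 is M. ES(M) = max(sum(A), sum(B)) = max(11, 9) = 11
Free float = ES(successor) - EF(current) = 11 - 9 = 2

2


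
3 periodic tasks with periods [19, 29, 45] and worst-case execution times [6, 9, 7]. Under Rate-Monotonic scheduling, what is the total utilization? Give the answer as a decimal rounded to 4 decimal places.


Compute individual utilizations (exact fractions):
  Task 1: C/T = 6/19 (approx. 0.3158)
  Task 2: C/T = 9/29 (approx. 0.3103)
  Task 3: C/T = 7/45 (approx. 0.1556)
Total utilization U = 6/19 + 9/29 + 7/45 = 19382/24795
Rounded to 4 decimal places: U = 0.7817
RM (Liu & Layland) bound for 3 tasks = 0.779763; compare with U = 19382/24795 (approx. 0.781690)
bound < U <= 1, so the RM sufficient condition is not met (inconclusive; an exact test such as response-time analysis is needed).

0.7817


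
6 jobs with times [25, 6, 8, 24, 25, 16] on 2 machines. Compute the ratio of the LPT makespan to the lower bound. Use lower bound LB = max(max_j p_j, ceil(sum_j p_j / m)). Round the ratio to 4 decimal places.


LPT order: [25, 25, 24, 16, 8, 6]
Machine loads after assignment: [55, 49]
LPT makespan = 55
Lower bound = max(max_job, ceil(total/2)) = max(25, 52) = 52
Ratio = 55 / 52 = 1.0577

1.0577


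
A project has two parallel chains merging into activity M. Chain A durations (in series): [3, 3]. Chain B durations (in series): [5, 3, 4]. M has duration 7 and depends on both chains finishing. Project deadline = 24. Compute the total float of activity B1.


Forward pass: ES(B1) = sum of predecessors on chain B = 0
EF = ES + duration = 0 + 5 = 5
Backward pass: LF(M) = deadline = 24; LS(M) = 24 - 7 = 17
LF(B1) = LS(M) - sum(successors on chain B) = 17 - 7 = 10
LS = LF - duration = 10 - 5 = 5
Total float = LS - ES = 5 - 0 = 5

5


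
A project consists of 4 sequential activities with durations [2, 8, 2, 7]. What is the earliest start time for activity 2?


Activity 2 starts after activities 1 through 1 complete.
Predecessor durations: [2]
ES = 2 = 2

2


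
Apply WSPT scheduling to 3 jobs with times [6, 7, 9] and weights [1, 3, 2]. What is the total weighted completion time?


Compute p/w ratios and sort ascending (WSPT): [(7, 3), (9, 2), (6, 1)]
Compute weighted completion times:
  Job (p=7,w=3): C=7, w*C=3*7=21
  Job (p=9,w=2): C=16, w*C=2*16=32
  Job (p=6,w=1): C=22, w*C=1*22=22
Total weighted completion time = 75

75


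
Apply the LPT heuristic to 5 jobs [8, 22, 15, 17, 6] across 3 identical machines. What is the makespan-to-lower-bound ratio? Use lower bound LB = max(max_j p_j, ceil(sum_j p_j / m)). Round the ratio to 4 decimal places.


LPT order: [22, 17, 15, 8, 6]
Machine loads after assignment: [22, 23, 23]
LPT makespan = 23
Lower bound = max(max_job, ceil(total/3)) = max(22, 23) = 23
Ratio = 23 / 23 = 1.0

1.0


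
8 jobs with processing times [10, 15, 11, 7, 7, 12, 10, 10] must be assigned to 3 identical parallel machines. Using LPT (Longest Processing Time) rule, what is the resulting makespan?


Sort jobs in decreasing order (LPT): [15, 12, 11, 10, 10, 10, 7, 7]
Assign each job to the least loaded machine:
  Machine 1: jobs [15, 10], load = 25
  Machine 2: jobs [12, 10, 7], load = 29
  Machine 3: jobs [11, 10, 7], load = 28
Makespan = max load = 29

29


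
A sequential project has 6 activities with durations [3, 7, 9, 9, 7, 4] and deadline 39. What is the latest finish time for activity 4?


LF(activity 4) = deadline - sum of successor durations
Successors: activities 5 through 6 with durations [7, 4]
Sum of successor durations = 11
LF = 39 - 11 = 28

28


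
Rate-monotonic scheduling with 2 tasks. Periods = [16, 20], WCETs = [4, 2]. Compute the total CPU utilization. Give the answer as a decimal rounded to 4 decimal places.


Compute individual utilizations (exact fractions):
  Task 1: C/T = 4/16 = 1/4 (approx. 0.25)
  Task 2: C/T = 2/20 = 1/10 (approx. 0.1)
Total utilization U = 1/4 + 1/10 = 7/20
Rounded to 4 decimal places: U = 0.3500
RM (Liu & Layland) bound for 2 tasks = 0.828427; compare with U = 7/20 (approx. 0.350000)
U <= bound, so schedulable by RM sufficient condition.

0.3500


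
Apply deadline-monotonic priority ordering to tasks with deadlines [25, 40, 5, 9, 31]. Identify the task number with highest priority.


Sort tasks by relative deadline (ascending):
  Task 3: deadline = 5
  Task 4: deadline = 9
  Task 1: deadline = 25
  Task 5: deadline = 31
  Task 2: deadline = 40
Priority order (highest first): [3, 4, 1, 5, 2]
Highest priority task = 3

3


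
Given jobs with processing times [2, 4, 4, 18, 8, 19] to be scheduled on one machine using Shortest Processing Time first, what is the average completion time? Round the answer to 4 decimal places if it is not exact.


Sort jobs by processing time (SPT order): [2, 4, 4, 8, 18, 19]
Compute completion times sequentially:
  Job 1: processing = 2, completes at 2
  Job 2: processing = 4, completes at 6
  Job 3: processing = 4, completes at 10
  Job 4: processing = 8, completes at 18
  Job 5: processing = 18, completes at 36
  Job 6: processing = 19, completes at 55
Sum of completion times = 127
Average completion time = 127/6 = 21.1667

21.1667


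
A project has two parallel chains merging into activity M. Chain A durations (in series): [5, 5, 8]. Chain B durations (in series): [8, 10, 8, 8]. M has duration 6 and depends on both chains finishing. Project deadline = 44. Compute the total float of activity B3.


Forward pass: ES(B3) = sum of predecessors on chain B = 18
EF = ES + duration = 18 + 8 = 26
Backward pass: LF(M) = deadline = 44; LS(M) = 44 - 6 = 38
LF(B3) = LS(M) - sum(successors on chain B) = 38 - 8 = 30
LS = LF - duration = 30 - 8 = 22
Total float = LS - ES = 22 - 18 = 4

4


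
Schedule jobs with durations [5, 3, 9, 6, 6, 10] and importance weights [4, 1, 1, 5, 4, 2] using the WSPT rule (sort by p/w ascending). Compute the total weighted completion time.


Compute p/w ratios and sort ascending (WSPT): [(6, 5), (5, 4), (6, 4), (3, 1), (10, 2), (9, 1)]
Compute weighted completion times:
  Job (p=6,w=5): C=6, w*C=5*6=30
  Job (p=5,w=4): C=11, w*C=4*11=44
  Job (p=6,w=4): C=17, w*C=4*17=68
  Job (p=3,w=1): C=20, w*C=1*20=20
  Job (p=10,w=2): C=30, w*C=2*30=60
  Job (p=9,w=1): C=39, w*C=1*39=39
Total weighted completion time = 261

261


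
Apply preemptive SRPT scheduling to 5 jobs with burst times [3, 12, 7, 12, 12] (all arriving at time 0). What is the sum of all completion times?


Since all jobs arrive at t=0, SRPT equals SPT ordering.
SPT order: [3, 7, 12, 12, 12]
Completion times:
  Job 1: p=3, C=3
  Job 2: p=7, C=10
  Job 3: p=12, C=22
  Job 4: p=12, C=34
  Job 5: p=12, C=46
Total completion time = 3 + 10 + 22 + 34 + 46 = 115

115


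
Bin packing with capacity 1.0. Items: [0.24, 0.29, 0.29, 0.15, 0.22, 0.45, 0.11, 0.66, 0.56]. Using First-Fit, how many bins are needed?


Place items sequentially using First-Fit:
  Item 0.24 -> new Bin 1
  Item 0.29 -> Bin 1 (now 0.53)
  Item 0.29 -> Bin 1 (now 0.82)
  Item 0.15 -> Bin 1 (now 0.97)
  Item 0.22 -> new Bin 2
  Item 0.45 -> Bin 2 (now 0.67)
  Item 0.11 -> Bin 2 (now 0.78)
  Item 0.66 -> new Bin 3
  Item 0.56 -> new Bin 4
Total bins used = 4

4


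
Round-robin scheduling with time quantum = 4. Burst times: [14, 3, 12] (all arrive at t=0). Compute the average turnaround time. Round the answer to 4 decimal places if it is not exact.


Time quantum = 4
Execution trace:
  J1 runs 4 units, time = 4
  J2 runs 3 units, time = 7
  J3 runs 4 units, time = 11
  J1 runs 4 units, time = 15
  J3 runs 4 units, time = 19
  J1 runs 4 units, time = 23
  J3 runs 4 units, time = 27
  J1 runs 2 units, time = 29
Finish times: [29, 7, 27]
Average turnaround = 63/3 = 21.0

21.0


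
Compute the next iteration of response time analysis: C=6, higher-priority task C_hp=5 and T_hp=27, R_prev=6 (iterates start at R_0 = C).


R_next = C + ceil(R_prev / T_hp) * C_hp
ceil(6 / 27) = ceil(0.2222) = 1
Interference = 1 * 5 = 5
R_next = 6 + 5 = 11

11


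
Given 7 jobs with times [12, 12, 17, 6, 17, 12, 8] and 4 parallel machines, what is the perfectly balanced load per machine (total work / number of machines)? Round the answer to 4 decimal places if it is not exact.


Total processing time = 12 + 12 + 17 + 6 + 17 + 12 + 8 = 84
Number of machines = 4
Ideal balanced load = 84 / 4 = 21.0

21.0


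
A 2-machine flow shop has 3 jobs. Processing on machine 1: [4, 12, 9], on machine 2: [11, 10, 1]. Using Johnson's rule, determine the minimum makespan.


Apply Johnson's rule:
  Group 1 (a <= b): [(1, 4, 11)]
  Group 2 (a > b): [(2, 12, 10), (3, 9, 1)]
Optimal job order: [1, 2, 3]
Schedule:
  Job 1: M1 done at 4, M2 done at 15
  Job 2: M1 done at 16, M2 done at 26
  Job 3: M1 done at 25, M2 done at 27
Makespan = 27

27


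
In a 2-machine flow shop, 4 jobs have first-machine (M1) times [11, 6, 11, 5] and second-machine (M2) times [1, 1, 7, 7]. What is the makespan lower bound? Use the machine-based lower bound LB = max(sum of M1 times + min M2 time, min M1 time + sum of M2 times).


LB1 = sum(M1 times) + min(M2 times) = 33 + 1 = 34
LB2 = min(M1 times) + sum(M2 times) = 5 + 16 = 21
Lower bound = max(LB1, LB2) = max(34, 21) = 34

34


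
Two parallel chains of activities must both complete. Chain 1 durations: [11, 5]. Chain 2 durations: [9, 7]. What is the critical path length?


Path A total = 11 + 5 = 16
Path B total = 9 + 7 = 16
Critical path = longest path = max(16, 16) = 16

16


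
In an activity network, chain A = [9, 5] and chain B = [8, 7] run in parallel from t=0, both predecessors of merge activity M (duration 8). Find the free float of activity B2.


ES(B2) = sum of predecessors on chain B = 8
EF(B2) = ES + duration = 8 + 7 = 15
Successor of B2 is M. ES(M) = max(sum(A), sum(B)) = max(14, 15) = 15
Free float = ES(successor) - EF(current) = 15 - 15 = 0

0


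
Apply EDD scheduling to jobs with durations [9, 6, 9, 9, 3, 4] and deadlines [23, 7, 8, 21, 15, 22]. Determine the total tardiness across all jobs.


Sort by due date (EDD order): [(6, 7), (9, 8), (3, 15), (9, 21), (4, 22), (9, 23)]
Compute completion times and tardiness:
  Job 1: p=6, d=7, C=6, tardiness=max(0,6-7)=0
  Job 2: p=9, d=8, C=15, tardiness=max(0,15-8)=7
  Job 3: p=3, d=15, C=18, tardiness=max(0,18-15)=3
  Job 4: p=9, d=21, C=27, tardiness=max(0,27-21)=6
  Job 5: p=4, d=22, C=31, tardiness=max(0,31-22)=9
  Job 6: p=9, d=23, C=40, tardiness=max(0,40-23)=17
Total tardiness = 42

42


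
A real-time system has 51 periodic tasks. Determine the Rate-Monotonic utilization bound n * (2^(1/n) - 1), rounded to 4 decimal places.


Compute 2^(1/51) = 1.0136839003
Subtract 1: 1.0136839003 - 1 = 0.0136839003
Multiply by n: 51 * 0.0136839003 = 0.6978789153
Round to 4 dp: 0.6979

0.6979


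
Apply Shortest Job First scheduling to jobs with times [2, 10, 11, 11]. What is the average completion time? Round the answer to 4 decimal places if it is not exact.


SJF order (ascending): [2, 10, 11, 11]
Completion times:
  Job 1: burst=2, C=2
  Job 2: burst=10, C=12
  Job 3: burst=11, C=23
  Job 4: burst=11, C=34
Average completion = 71/4 = 17.75

17.75


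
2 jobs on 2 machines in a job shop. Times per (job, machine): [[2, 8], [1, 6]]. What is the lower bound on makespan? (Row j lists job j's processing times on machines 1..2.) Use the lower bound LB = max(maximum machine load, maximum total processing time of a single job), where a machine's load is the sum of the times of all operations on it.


Machine loads:
  Machine 1: 2 + 1 = 3
  Machine 2: 8 + 6 = 14
Max machine load = 14
Job totals:
  Job 1: 10
  Job 2: 7
Max job total = 10
Lower bound = max(14, 10) = 14

14


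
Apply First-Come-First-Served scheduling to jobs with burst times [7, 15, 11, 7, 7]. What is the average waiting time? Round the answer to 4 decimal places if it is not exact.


FCFS order (as given): [7, 15, 11, 7, 7]
Waiting times:
  Job 1: wait = 0
  Job 2: wait = 7
  Job 3: wait = 22
  Job 4: wait = 33
  Job 5: wait = 40
Sum of waiting times = 102
Average waiting time = 102/5 = 20.4

20.4


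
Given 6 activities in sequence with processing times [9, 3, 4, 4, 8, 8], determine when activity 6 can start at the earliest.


Activity 6 starts after activities 1 through 5 complete.
Predecessor durations: [9, 3, 4, 4, 8]
ES = 9 + 3 + 4 + 4 + 8 = 28

28


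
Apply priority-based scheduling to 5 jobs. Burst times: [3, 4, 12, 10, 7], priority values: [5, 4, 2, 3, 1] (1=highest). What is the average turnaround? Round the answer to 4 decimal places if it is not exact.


Sort by priority (ascending = highest first):
Order: [(1, 7), (2, 12), (3, 10), (4, 4), (5, 3)]
Completion times:
  Priority 1, burst=7, C=7
  Priority 2, burst=12, C=19
  Priority 3, burst=10, C=29
  Priority 4, burst=4, C=33
  Priority 5, burst=3, C=36
Average turnaround = 124/5 = 24.8

24.8


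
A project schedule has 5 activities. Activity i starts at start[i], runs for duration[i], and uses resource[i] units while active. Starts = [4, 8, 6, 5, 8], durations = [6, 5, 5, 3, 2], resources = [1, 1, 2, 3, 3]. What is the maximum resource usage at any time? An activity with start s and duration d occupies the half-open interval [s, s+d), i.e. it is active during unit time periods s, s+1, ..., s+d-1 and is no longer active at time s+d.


Each activity i is active on [start_i, start_i + duration_i).
Compute total resource usage per time slot:
  t=0: active resources = [], total = 0
  t=1: active resources = [], total = 0
  t=2: active resources = [], total = 0
  t=3: active resources = [], total = 0
  t=4: active resources = [1], total = 1
  t=5: active resources = [1, 3], total = 4
  t=6: active resources = [1, 2, 3], total = 6
  t=7: active resources = [1, 2, 3], total = 6
  t=8: active resources = [1, 1, 2, 3], total = 7
  t=9: active resources = [1, 1, 2, 3], total = 7
  t=10: active resources = [1, 2], total = 3
  t=11: active resources = [1], total = 1
  t=12: active resources = [1], total = 1
Peak resource demand = 7

7


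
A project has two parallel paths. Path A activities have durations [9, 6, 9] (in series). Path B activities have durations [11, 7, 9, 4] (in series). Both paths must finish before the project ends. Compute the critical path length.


Path A total = 9 + 6 + 9 = 24
Path B total = 11 + 7 + 9 + 4 = 31
Critical path = longest path = max(24, 31) = 31

31


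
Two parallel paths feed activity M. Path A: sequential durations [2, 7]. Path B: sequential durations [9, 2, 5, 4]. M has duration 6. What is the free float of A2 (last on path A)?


ES(A2) = sum of predecessors on chain A = 2
EF(A2) = ES + duration = 2 + 7 = 9
Successor of A2 is M. ES(M) = max(sum(A), sum(B)) = max(9, 20) = 20
Free float = ES(successor) - EF(current) = 20 - 9 = 11

11


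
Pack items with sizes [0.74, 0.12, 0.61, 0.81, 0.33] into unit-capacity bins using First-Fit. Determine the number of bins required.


Place items sequentially using First-Fit:
  Item 0.74 -> new Bin 1
  Item 0.12 -> Bin 1 (now 0.86)
  Item 0.61 -> new Bin 2
  Item 0.81 -> new Bin 3
  Item 0.33 -> Bin 2 (now 0.94)
Total bins used = 3

3


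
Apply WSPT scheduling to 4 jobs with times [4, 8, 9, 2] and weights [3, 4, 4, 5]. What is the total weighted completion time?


Compute p/w ratios and sort ascending (WSPT): [(2, 5), (4, 3), (8, 4), (9, 4)]
Compute weighted completion times:
  Job (p=2,w=5): C=2, w*C=5*2=10
  Job (p=4,w=3): C=6, w*C=3*6=18
  Job (p=8,w=4): C=14, w*C=4*14=56
  Job (p=9,w=4): C=23, w*C=4*23=92
Total weighted completion time = 176

176


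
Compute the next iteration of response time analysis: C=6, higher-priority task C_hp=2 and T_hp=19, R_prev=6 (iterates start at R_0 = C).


R_next = C + ceil(R_prev / T_hp) * C_hp
ceil(6 / 19) = ceil(0.3158) = 1
Interference = 1 * 2 = 2
R_next = 6 + 2 = 8

8


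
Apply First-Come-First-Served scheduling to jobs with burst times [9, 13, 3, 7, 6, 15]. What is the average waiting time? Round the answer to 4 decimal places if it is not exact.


FCFS order (as given): [9, 13, 3, 7, 6, 15]
Waiting times:
  Job 1: wait = 0
  Job 2: wait = 9
  Job 3: wait = 22
  Job 4: wait = 25
  Job 5: wait = 32
  Job 6: wait = 38
Sum of waiting times = 126
Average waiting time = 126/6 = 21.0

21.0


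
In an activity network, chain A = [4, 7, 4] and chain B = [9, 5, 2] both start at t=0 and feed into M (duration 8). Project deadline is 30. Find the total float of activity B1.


Forward pass: ES(B1) = sum of predecessors on chain B = 0
EF = ES + duration = 0 + 9 = 9
Backward pass: LF(M) = deadline = 30; LS(M) = 30 - 8 = 22
LF(B1) = LS(M) - sum(successors on chain B) = 22 - 7 = 15
LS = LF - duration = 15 - 9 = 6
Total float = LS - ES = 6 - 0 = 6

6
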